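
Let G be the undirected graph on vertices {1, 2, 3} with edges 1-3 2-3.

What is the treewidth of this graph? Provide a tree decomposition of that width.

Treewidth 1.
One such decomposition:
Bags: B1 = {2, 3}  B2 = {1, 3}
Tree: B1–B2

Every bag has size at most 2, so the width is 2 − 1 = 1 and tw(G) ≤ 1. G has an edge, so its treewidth is at least 1. Combining the bounds, tw(G) = 1.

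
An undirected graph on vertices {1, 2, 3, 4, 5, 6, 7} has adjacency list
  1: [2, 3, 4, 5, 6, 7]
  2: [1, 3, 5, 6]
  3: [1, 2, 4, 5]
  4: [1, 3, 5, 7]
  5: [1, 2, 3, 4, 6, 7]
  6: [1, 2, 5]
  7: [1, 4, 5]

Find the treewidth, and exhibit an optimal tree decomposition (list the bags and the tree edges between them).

Treewidth 3.
Bags: B1 = {1, 4, 5, 7}  B2 = {1, 3, 4, 5}  B3 = {1, 2, 3, 5}  B4 = {1, 2, 5, 6}
Tree: B1–B2, B2–B3, B3–B4

Every bag has size at most 4, so the width is 4 − 1 = 3 and tw(G) ≤ 3. On the other hand G contains the 4-clique {1, 2, 3, 5}. A clique must lie in a single bag of any decomposition, so no decomposition can have width below 3. Combining the bounds, tw(G) = 3.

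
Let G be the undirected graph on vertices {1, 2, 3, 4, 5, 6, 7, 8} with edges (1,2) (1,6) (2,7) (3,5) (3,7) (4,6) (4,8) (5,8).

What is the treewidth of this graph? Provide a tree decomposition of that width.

Treewidth 2.
Bags: B1 = {2, 3, 7}  B2 = {1, 2, 3}  B3 = {1, 3, 6}  B4 = {3, 4, 6}  B5 = {3, 4, 8}  B6 = {3, 5, 8}
Tree: B1–B2, B2–B3, B3–B4, B4–B5, B5–B6

Each bag holds 3 vertices, so the decomposition has width 2, which upper-bounds the treewidth. Since 3–7–2–1–6–4–8–5–3 is a cycle in G, G is not acyclic. Forests are exactly the graphs of treewidth ≤ 1, so tw(G) ≥ 2. Combining the bounds, tw(G) = 2.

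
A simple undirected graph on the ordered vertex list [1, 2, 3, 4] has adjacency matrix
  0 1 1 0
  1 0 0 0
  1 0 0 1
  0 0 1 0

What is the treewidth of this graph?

A width-1 tree decomposition is:
Bags: B1 = {3, 4}  B2 = {1, 3}  B3 = {1, 2}
Tree: B1–B2, B2–B3
Every bag has size at most 2, so the width is 2 − 1 = 1 and tw(G) ≤ 1. Any graph with an edge has treewidth ≥ 1, and G has the edge 4–3. Combining the bounds, tw(G) = 1.

1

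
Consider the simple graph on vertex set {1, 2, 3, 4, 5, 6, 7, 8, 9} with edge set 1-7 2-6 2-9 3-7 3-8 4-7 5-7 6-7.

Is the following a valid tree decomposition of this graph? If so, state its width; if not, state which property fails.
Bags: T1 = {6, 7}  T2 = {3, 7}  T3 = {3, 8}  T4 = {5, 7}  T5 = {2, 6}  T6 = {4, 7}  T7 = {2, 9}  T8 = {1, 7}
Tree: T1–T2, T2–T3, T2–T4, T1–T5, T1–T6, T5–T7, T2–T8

Checking the three conditions: (i) the bags cover all of {1, 2, 3, 4, 5, 6, 7, 8, 9}; (ii) for each edge, some bag contains both endpoints; (iii) the bags containing any fixed vertex form a subtree. All hold, so the decomposition is valid with width 2 − 1 = 1.

Yes; width 1.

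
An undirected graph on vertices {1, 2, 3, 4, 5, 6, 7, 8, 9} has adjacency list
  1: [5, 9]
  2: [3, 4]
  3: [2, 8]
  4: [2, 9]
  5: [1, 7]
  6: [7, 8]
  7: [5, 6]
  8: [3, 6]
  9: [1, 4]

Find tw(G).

2

A width-2 tree decomposition is:
Bags: B1 = {3, 6, 8}  B2 = {3, 6, 7}  B3 = {3, 5, 7}  B4 = {1, 3, 5}  B5 = {1, 3, 9}  B6 = {3, 4, 9}  B7 = {2, 3, 4}
Tree: B1–B2, B2–B3, B3–B4, B4–B5, B5–B6, B6–B7
The largest bag has 3 vertices, giving width 2; this decomposition certifies tw(G) ≤ 2. The edges 3–8–6–7–5–1–9–4–2–3 form a cycle, so G is not a tree and its treewidth is at least 2. Hence tw(G) = 2 exactly.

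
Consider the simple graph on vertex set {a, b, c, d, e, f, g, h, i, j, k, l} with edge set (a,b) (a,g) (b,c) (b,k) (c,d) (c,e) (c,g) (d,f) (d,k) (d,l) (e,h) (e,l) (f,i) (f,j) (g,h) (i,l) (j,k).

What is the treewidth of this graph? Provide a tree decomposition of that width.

Treewidth 3.
One such decomposition:
Bags: B1 = {a, b, g, h}  B2 = {b, c, g, h}  B3 = {b, c, e, h}  B4 = {b, c, e, k}  B5 = {c, d, e, k}  B6 = {d, e, k, l}  B7 = {d, j, k, l}  B8 = {d, f, j, l}  B9 = {f, i, j, l}
Tree: B1–B2, B2–B3, B3–B4, B4–B5, B5–B6, B6–B7, B7–B8, B8–B9

Each bag holds 4 vertices, so the decomposition has width 3, which upper-bounds the treewidth. For the lower bound: the 4 vertex sets {a,g,h}, {b}, {c}, {d,e,k,l} are disjoint, each induces a connected subgraph, and every pair is joined by at least one edge of G. Contracting each set to a single vertex therefore yields K_{4} as a minor, and since treewidth is minor-monotone, tw(G) ≥ tw(K_{4}) = 3. Hence tw(G) = 3 exactly.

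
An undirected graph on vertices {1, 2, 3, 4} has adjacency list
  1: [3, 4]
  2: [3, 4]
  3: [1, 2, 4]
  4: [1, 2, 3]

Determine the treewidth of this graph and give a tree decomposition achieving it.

Each bag holds 3 vertices, so the decomposition has width 2, which upper-bounds the treewidth. For the lower bound, the 3 vertices {1, 3, 4} are pairwise adjacent, and any tree decomposition puts a clique entirely inside one bag — forcing width ≥ 2. Therefore the treewidth is 2.

Treewidth 2.
Bags: B1 = {1, 3, 4}  B2 = {2, 3, 4}
Tree: B1–B2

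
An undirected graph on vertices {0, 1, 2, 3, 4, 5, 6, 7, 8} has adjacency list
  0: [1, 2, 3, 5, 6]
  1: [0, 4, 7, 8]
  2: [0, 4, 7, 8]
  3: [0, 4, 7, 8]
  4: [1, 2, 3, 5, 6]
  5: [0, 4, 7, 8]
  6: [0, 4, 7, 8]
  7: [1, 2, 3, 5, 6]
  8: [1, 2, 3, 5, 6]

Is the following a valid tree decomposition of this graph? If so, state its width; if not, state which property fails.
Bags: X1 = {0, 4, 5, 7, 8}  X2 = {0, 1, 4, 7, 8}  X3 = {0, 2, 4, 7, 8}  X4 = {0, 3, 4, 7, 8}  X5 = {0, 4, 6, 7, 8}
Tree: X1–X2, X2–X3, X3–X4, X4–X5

Every vertex of G appears in some bag (union = {0, 1, 2, 3, 4, 5, 6, 7, 8}); every edge is covered by a bag; and for each vertex v the set of bags containing v is connected in the bag tree. The decomposition is therefore valid. The largest bag has 5 vertices, so the width is 4.

Yes; width 4.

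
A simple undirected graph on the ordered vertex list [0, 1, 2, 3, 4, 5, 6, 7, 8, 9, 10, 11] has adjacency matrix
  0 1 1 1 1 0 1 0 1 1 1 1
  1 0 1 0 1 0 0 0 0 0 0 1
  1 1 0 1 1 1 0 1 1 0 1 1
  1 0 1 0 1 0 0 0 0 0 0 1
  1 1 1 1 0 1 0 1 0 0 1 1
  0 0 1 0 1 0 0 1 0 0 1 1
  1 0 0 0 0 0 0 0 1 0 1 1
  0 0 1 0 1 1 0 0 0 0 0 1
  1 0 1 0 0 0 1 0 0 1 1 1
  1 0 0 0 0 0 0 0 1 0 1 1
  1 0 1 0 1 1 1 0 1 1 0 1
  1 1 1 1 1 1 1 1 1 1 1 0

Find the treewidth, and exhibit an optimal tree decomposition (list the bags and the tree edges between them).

Treewidth 4.
Bags: B1 = {0, 2, 4, 10, 11}  B2 = {0, 2, 8, 10, 11}  B3 = {2, 4, 5, 10, 11}  B4 = {0, 6, 8, 10, 11}  B5 = {0, 8, 9, 10, 11}  B6 = {0, 2, 3, 4, 11}  B7 = {0, 1, 2, 4, 11}  B8 = {2, 4, 5, 7, 11}
Tree: B1–B2, B1–B3, B2–B4, B4–B5, B1–B6, B1–B7, B3–B8

Every bag has size at most 5, so the width is 5 − 1 = 4 and tw(G) ≤ 4. Conversely, {0, 8, 9, 10, 11} is a clique of size 5, and the vertices of any clique must share a bag in every tree decomposition; so some bag has ≥ 5 vertices and tw(G) ≥ 4. The upper and lower bounds meet at 4, so that is the treewidth.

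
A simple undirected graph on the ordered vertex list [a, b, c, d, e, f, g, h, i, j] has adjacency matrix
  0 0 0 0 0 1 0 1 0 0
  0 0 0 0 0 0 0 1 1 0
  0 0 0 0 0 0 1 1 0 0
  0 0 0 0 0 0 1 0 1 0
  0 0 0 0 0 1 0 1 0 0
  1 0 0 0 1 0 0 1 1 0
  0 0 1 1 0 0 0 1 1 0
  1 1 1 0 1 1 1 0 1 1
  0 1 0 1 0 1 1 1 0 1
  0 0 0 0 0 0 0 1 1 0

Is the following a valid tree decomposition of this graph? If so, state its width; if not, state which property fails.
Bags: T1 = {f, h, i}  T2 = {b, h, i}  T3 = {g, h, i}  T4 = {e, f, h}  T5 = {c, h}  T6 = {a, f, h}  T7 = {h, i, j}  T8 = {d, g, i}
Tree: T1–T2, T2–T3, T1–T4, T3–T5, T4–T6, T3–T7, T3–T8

A tree decomposition must satisfy three properties: every vertex lies in some bag; for every edge, both endpoints lie together in some bag; and for every vertex, the bags containing it form a connected subtree. Here edge (g,c) lies in no bag, so the decomposition is invalid.

No — edge (g,c) lies in no bag.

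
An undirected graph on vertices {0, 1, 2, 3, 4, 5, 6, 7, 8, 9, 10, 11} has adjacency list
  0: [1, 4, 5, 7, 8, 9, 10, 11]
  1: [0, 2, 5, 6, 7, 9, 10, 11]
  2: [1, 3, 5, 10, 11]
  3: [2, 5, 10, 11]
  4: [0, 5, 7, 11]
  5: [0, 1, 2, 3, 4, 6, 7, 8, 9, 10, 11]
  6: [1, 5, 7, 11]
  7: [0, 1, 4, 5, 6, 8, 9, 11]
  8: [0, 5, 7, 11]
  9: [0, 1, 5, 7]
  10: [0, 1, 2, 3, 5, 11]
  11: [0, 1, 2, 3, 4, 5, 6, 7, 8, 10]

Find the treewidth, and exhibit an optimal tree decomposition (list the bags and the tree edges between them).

Each bag holds 5 vertices, so the decomposition has width 4, which upper-bounds the treewidth. Conversely, {0, 1, 5, 7, 9} is a clique of size 5, and the vertices of any clique must share a bag in every tree decomposition; so some bag has ≥ 5 vertices and tw(G) ≥ 4. Hence tw(G) = 4 exactly.

Treewidth 4.
One such decomposition:
Bags: B1 = {0, 1, 5, 7, 11}  B2 = {0, 1, 5, 10, 11}  B3 = {0, 5, 7, 8, 11}  B4 = {1, 2, 5, 10, 11}  B5 = {1, 5, 6, 7, 11}  B6 = {0, 1, 5, 7, 9}  B7 = {2, 3, 5, 10, 11}  B8 = {0, 4, 5, 7, 11}
Tree: B1–B2, B1–B3, B2–B4, B1–B5, B1–B6, B4–B7, B3–B8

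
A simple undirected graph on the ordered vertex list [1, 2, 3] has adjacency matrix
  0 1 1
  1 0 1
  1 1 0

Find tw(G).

A width-2 tree decomposition is:
Bags: B1 = {1, 2, 3}
Tree: (single bag)
A single bag containing all 3 vertices is trivially a valid decomposition of width 2. On the other hand G contains the 3-clique {1, 2, 3}. A clique must lie in a single bag of any decomposition, so no decomposition can have width below 2. Hence tw(G) = 2 exactly.

2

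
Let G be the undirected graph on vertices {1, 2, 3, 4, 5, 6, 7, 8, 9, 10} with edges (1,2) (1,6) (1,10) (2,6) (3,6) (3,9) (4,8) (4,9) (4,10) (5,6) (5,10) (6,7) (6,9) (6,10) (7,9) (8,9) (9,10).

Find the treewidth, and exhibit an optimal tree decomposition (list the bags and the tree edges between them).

Treewidth 2.
One optimal decomposition is:
Bags: B1 = {1, 2, 6}  B2 = {1, 6, 10}  B3 = {6, 9, 10}  B4 = {4, 9, 10}  B5 = {5, 6, 10}  B6 = {6, 7, 9}  B7 = {3, 6, 9}  B8 = {4, 8, 9}
Tree: B1–B2, B2–B3, B3–B4, B3–B5, B3–B6, B3–B7, B4–B8

Each bag holds 3 vertices, so the decomposition has width 2, which upper-bounds the treewidth. Conversely, {4, 8, 9} is a clique of size 3, and the vertices of any clique must share a bag in every tree decomposition; so some bag has ≥ 3 vertices and tw(G) ≥ 2. The upper and lower bounds meet at 2, so that is the treewidth.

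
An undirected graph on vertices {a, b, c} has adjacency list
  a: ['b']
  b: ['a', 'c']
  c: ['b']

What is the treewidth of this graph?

A width-1 tree decomposition is:
Bags: B1 = {b, c}  B2 = {a, b}
Tree: B1–B2
Every bag has size at most 2, so the width is 2 − 1 = 1 and tw(G) ≤ 1. Any graph with an edge has treewidth ≥ 1, and G has the edge b–c. Therefore the treewidth is 1.

1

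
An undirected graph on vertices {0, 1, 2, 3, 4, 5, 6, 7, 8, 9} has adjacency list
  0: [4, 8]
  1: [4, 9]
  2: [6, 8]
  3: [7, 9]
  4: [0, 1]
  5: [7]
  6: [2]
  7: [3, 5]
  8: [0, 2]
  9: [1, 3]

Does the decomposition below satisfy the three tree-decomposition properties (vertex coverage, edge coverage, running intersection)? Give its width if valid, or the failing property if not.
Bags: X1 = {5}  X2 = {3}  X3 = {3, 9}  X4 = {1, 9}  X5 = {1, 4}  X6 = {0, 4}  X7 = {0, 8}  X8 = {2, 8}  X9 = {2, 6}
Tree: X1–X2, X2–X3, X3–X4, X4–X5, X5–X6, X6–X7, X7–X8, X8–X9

A tree decomposition must satisfy three properties: every vertex lies in some bag; for every edge, both endpoints lie together in some bag; and for every vertex, the bags containing it form a connected subtree. Here vertex 7 appears in no bag, so the decomposition is invalid.

No — vertex 7 appears in no bag.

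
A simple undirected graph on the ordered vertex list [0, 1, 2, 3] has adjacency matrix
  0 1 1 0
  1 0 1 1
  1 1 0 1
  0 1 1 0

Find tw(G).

2

A width-2 tree decomposition is:
Bags: B1 = {1, 2, 3}  B2 = {0, 1, 2}
Tree: B1–B2
Every bag has size at most 3, so the width is 3 − 1 = 2 and tw(G) ≤ 2. On the other hand G contains the 3-clique {0, 1, 2}. A clique must lie in a single bag of any decomposition, so no decomposition can have width below 2. The upper and lower bounds meet at 2, so that is the treewidth.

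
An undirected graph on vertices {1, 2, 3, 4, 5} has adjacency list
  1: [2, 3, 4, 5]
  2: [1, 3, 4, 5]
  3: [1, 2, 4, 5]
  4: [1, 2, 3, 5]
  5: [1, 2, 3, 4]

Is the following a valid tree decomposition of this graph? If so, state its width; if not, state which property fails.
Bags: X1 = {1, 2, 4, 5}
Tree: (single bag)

A tree decomposition must satisfy three properties: every vertex lies in some bag; for every edge, both endpoints lie together in some bag; and for every vertex, the bags containing it form a connected subtree. Here vertex 3 appears in no bag, so the decomposition is invalid.

No — vertex 3 appears in no bag.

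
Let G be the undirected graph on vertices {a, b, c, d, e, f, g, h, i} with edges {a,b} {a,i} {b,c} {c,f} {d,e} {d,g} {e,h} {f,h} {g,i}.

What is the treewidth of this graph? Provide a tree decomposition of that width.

Treewidth 2.
One optimal decomposition is:
Bags: B1 = {a, g, i}  B2 = {a, b, g}  B3 = {b, c, g}  B4 = {c, f, g}  B5 = {f, g, h}  B6 = {e, g, h}  B7 = {d, e, g}
Tree: B1–B2, B2–B3, B3–B4, B4–B5, B5–B6, B6–B7

Each bag holds 3 vertices, so the decomposition has width 2, which upper-bounds the treewidth. The edges g–i–a–b–c–f–h–e–d–g form a cycle, so G is not a tree and its treewidth is at least 2. The upper and lower bounds meet at 2, so that is the treewidth.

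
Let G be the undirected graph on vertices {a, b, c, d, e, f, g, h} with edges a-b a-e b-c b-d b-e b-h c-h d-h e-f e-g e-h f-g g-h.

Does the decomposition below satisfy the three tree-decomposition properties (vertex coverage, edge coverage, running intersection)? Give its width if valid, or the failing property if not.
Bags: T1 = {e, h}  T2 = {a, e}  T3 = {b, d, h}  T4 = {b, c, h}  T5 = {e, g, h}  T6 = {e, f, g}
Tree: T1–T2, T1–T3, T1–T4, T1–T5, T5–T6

A tree decomposition must satisfy three properties: every vertex lies in some bag; for every edge, both endpoints lie together in some bag; and for every vertex, the bags containing it form a connected subtree. Here edge (b,e) lies in no bag, so the decomposition is invalid.

No — edge (b,e) lies in no bag.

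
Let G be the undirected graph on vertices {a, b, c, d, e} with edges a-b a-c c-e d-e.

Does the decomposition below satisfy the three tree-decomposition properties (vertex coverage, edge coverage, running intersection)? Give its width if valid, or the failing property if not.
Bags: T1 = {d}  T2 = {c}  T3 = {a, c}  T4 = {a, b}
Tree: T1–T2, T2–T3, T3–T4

No — vertex e appears in no bag.

A tree decomposition must satisfy three properties: every vertex lies in some bag; for every edge, both endpoints lie together in some bag; and for every vertex, the bags containing it form a connected subtree. Here vertex e appears in no bag, so the decomposition is invalid.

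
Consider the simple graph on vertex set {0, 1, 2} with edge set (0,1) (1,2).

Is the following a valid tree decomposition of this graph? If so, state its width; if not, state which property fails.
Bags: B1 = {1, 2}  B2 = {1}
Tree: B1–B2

No — vertex 0 appears in no bag.

A tree decomposition must satisfy three properties: every vertex lies in some bag; for every edge, both endpoints lie together in some bag; and for every vertex, the bags containing it form a connected subtree. Here vertex 0 appears in no bag, so the decomposition is invalid.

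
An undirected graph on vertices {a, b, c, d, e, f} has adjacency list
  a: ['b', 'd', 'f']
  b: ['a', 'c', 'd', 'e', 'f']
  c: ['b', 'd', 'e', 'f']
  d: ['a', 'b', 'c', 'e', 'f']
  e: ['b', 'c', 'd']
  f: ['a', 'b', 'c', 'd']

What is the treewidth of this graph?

A width-3 tree decomposition is:
Bags: B1 = {b, c, d, f}  B2 = {a, b, d, f}  B3 = {b, c, d, e}
Tree: B1–B2, B1–B3
The largest bag has 4 vertices, giving width 3; this decomposition certifies tw(G) ≤ 3. Conversely, {b, c, d, e} is a clique of size 4, and the vertices of any clique must share a bag in every tree decomposition; so some bag has ≥ 4 vertices and tw(G) ≥ 3. Combining the bounds, tw(G) = 3.

3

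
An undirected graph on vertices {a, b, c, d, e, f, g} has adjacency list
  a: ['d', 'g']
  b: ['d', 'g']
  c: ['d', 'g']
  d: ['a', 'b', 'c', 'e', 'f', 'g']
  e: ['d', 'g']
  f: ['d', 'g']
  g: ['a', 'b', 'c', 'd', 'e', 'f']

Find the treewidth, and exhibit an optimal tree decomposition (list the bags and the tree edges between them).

Each bag holds 3 vertices, so the decomposition has width 2, which upper-bounds the treewidth. On the other hand G contains the 3-clique {d, f, g}. A clique must lie in a single bag of any decomposition, so no decomposition can have width below 2. Combining the bounds, tw(G) = 2.

Treewidth 2.
Bags: B1 = {b, d, g}  B2 = {d, e, g}  B3 = {c, d, g}  B4 = {a, d, g}  B5 = {d, f, g}
Tree: B1–B2, B2–B3, B1–B4, B3–B5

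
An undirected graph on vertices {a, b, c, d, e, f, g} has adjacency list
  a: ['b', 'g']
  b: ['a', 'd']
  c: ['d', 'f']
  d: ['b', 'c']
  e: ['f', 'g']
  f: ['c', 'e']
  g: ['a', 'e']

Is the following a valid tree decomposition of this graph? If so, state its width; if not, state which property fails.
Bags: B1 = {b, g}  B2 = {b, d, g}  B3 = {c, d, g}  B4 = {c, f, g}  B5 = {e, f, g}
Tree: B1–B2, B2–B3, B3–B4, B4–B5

No — vertex a appears in no bag.

A tree decomposition must satisfy three properties: every vertex lies in some bag; for every edge, both endpoints lie together in some bag; and for every vertex, the bags containing it form a connected subtree. Here vertex a appears in no bag, so the decomposition is invalid.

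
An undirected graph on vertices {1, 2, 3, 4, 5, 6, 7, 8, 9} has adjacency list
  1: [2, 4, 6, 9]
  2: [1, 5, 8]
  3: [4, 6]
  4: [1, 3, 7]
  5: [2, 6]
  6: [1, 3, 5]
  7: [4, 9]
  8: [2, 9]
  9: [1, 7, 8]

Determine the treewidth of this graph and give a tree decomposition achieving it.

Treewidth 3.
One optimal decomposition is:
Bags: B1 = {3, 4, 5, 6}  B2 = {1, 4, 5, 6}  B3 = {1, 2, 4, 5}  B4 = {1, 2, 4, 7}  B5 = {1, 2, 7, 9}  B6 = {2, 7, 8, 9}
Tree: B1–B2, B2–B3, B3–B4, B4–B5, B5–B6

Every bag has size at most 4, so the width is 4 − 1 = 3 and tw(G) ≤ 3. For the lower bound: the 4 vertex sets {3,5,6}, {4}, {1}, {2,7,8,9} are disjoint, each induces a connected subgraph, and every pair is joined by at least one edge of G. Contracting each set to a single vertex therefore yields K_{4} as a minor, and since treewidth is minor-monotone, tw(G) ≥ tw(K_{4}) = 3. Therefore the treewidth is 3.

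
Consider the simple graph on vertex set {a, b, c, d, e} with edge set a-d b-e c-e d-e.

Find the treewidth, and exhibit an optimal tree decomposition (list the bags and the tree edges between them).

Treewidth 1.
Bags: B1 = {b, e}  B2 = {c, e}  B3 = {d, e}  B4 = {a, d}
Tree: B1–B2, B1–B3, B3–B4

The largest bag has 2 vertices, giving width 1; this decomposition certifies tw(G) ≤ 1. Since G has at least one edge (e.g. e–b), it is not an edgeless graph, so tw(G) ≥ 1. The upper and lower bounds meet at 1, so that is the treewidth.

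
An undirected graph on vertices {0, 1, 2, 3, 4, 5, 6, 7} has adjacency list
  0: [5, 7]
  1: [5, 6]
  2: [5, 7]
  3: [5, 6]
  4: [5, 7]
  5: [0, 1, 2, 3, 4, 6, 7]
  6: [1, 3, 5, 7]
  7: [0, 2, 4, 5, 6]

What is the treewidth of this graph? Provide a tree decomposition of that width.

Treewidth 2.
One optimal decomposition is:
Bags: B1 = {1, 5, 6}  B2 = {5, 6, 7}  B3 = {4, 5, 7}  B4 = {0, 5, 7}  B5 = {2, 5, 7}  B6 = {3, 5, 6}
Tree: B1–B2, B2–B3, B3–B4, B4–B5, B1–B6

The largest bag has 3 vertices, giving width 2; this decomposition certifies tw(G) ≤ 2. Conversely, {1, 5, 6} is a clique of size 3, and the vertices of any clique must share a bag in every tree decomposition; so some bag has ≥ 3 vertices and tw(G) ≥ 2. Combining the bounds, tw(G) = 2.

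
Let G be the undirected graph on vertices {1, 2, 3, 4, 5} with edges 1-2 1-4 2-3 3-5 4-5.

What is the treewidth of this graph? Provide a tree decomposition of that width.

Treewidth 2.
Bags: B1 = {1, 2, 4}  B2 = {2, 4, 5}  B3 = {2, 3, 5}
Tree: B1–B2, B2–B3

Each bag holds 3 vertices, so the decomposition has width 2, which upper-bounds the treewidth. For the lower bound, G contains the cycle 2–1–4–5–3–2, so G is not a forest; only forests have treewidth ≤ 1, hence tw(G) ≥ 2. The upper and lower bounds meet at 2, so that is the treewidth.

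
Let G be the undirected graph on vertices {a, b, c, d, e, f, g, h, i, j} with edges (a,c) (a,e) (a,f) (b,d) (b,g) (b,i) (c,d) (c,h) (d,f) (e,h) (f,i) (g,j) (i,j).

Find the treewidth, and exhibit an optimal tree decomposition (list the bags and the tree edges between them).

Each bag holds 3 vertices, so the decomposition has width 2, which upper-bounds the treewidth. Since j–g–b–i–j is a cycle in G, G is not acyclic. Forests are exactly the graphs of treewidth ≤ 1, so tw(G) ≥ 2. Therefore the treewidth is 2.

Treewidth 2.
Bags: B1 = {g, i, j}  B2 = {b, g, i}  B3 = {b, f, i}  B4 = {b, d, f}  B5 = {a, d, f}  B6 = {a, c, d}  B7 = {a, c, e}  B8 = {c, e, h}
Tree: B1–B2, B2–B3, B3–B4, B4–B5, B5–B6, B6–B7, B7–B8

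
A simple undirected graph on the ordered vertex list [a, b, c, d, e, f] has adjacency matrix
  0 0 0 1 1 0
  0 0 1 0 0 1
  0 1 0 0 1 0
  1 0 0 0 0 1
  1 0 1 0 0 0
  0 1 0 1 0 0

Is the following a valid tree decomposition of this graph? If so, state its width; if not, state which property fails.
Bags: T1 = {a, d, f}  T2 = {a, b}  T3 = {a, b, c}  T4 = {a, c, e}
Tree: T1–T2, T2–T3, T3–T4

No — edge (f,b) lies in no bag.

A tree decomposition must satisfy three properties: every vertex lies in some bag; for every edge, both endpoints lie together in some bag; and for every vertex, the bags containing it form a connected subtree. Here edge (f,b) lies in no bag, so the decomposition is invalid.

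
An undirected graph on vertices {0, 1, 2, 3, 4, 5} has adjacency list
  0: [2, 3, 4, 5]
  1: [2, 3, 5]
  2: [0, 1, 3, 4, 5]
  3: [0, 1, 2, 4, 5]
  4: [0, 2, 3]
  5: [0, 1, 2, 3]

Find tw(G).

3

A width-3 tree decomposition is:
Bags: B1 = {0, 2, 3, 5}  B2 = {0, 2, 3, 4}  B3 = {1, 2, 3, 5}
Tree: B1–B2, B1–B3
Each bag holds 4 vertices, so the decomposition has width 3, which upper-bounds the treewidth. Conversely, {0, 2, 3, 4} is a clique of size 4, and the vertices of any clique must share a bag in every tree decomposition; so some bag has ≥ 4 vertices and tw(G) ≥ 3. Combining the bounds, tw(G) = 3.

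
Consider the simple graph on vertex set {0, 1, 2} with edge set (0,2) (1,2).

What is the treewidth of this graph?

1

A width-1 tree decomposition is:
Bags: B1 = {1, 2}  B2 = {0, 2}
Tree: B1–B2
The largest bag has 2 vertices, giving width 1; this decomposition certifies tw(G) ≤ 1. G has an edge, so its treewidth is at least 1. The upper and lower bounds meet at 1, so that is the treewidth.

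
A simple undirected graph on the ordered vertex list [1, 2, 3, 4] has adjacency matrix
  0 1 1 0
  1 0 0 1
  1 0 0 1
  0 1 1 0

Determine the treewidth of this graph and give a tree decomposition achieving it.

Each bag holds 3 vertices, so the decomposition has width 2, which upper-bounds the treewidth. The edges 3–1–2–4–3 form a cycle, so G is not a tree and its treewidth is at least 2. Combining the bounds, tw(G) = 2.

Treewidth 2.
One such decomposition:
Bags: B1 = {1, 2, 3}  B2 = {2, 3, 4}
Tree: B1–B2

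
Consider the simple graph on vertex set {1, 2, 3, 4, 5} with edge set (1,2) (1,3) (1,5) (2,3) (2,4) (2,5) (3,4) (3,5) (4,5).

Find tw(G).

A width-3 tree decomposition is:
Bags: B1 = {2, 3, 4, 5}  B2 = {1, 2, 3, 5}
Tree: B1–B2
The largest bag has 4 vertices, giving width 3; this decomposition certifies tw(G) ≤ 3. For the lower bound, the 4 vertices {1, 2, 3, 5} are pairwise adjacent, and any tree decomposition puts a clique entirely inside one bag — forcing width ≥ 3. Combining the bounds, tw(G) = 3.

3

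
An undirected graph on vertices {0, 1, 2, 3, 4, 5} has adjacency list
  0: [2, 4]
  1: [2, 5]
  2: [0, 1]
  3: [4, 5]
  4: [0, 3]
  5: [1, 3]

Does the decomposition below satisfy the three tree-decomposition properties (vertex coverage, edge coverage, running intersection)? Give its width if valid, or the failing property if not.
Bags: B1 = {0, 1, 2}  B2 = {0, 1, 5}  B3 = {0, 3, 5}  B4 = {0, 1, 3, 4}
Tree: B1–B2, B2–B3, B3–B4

A tree decomposition must satisfy three properties: every vertex lies in some bag; for every edge, both endpoints lie together in some bag; and for every vertex, the bags containing it form a connected subtree. Here bags containing vertex 1 are not connected in the tree, so the decomposition is invalid.

No — bags containing vertex 1 are not connected in the tree.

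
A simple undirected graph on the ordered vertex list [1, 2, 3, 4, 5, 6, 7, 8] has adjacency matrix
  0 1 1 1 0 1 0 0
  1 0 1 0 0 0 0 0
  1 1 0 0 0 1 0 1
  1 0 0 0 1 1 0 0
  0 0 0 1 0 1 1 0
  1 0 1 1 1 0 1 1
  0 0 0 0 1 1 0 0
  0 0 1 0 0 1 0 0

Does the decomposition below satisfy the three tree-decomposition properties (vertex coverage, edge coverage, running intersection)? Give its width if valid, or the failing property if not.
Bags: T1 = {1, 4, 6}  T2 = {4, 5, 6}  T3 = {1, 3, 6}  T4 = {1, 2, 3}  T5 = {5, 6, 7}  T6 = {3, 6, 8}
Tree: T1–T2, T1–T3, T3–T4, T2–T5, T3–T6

Every vertex of G appears in some bag (union = {1, 2, 3, 4, 5, 6, 7, 8}); every edge is covered by a bag; and for each vertex v the set of bags containing v is connected in the bag tree. The decomposition is therefore valid. The largest bag has 3 vertices, so the width is 2.

Yes; width 2.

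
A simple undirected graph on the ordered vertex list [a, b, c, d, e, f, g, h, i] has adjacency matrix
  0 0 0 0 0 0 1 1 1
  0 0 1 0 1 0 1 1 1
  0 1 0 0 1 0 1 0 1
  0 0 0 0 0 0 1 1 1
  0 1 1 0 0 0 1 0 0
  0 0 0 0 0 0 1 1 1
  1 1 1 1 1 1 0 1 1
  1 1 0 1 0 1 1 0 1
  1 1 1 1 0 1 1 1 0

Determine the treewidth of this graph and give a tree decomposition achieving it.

Treewidth 3.
One such decomposition:
Bags: B1 = {a, g, h, i}  B2 = {b, g, h, i}  B3 = {b, c, g, i}  B4 = {d, g, h, i}  B5 = {f, g, h, i}  B6 = {b, c, e, g}
Tree: B1–B2, B2–B3, B2–B4, B1–B5, B3–B6

The largest bag has 4 vertices, giving width 3; this decomposition certifies tw(G) ≤ 3. On the other hand G contains the 4-clique {b, c, e, g}. A clique must lie in a single bag of any decomposition, so no decomposition can have width below 3. Hence tw(G) = 3 exactly.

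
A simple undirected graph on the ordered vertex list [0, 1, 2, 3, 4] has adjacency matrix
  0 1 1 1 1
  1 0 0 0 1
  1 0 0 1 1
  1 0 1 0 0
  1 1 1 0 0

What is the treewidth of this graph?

2

A width-2 tree decomposition is:
Bags: B1 = {0, 2, 4}  B2 = {0, 1, 4}  B3 = {0, 2, 3}
Tree: B1–B2, B1–B3
The largest bag has 3 vertices, giving width 2; this decomposition certifies tw(G) ≤ 2. Conversely, {0, 1, 4} is a clique of size 3, and the vertices of any clique must share a bag in every tree decomposition; so some bag has ≥ 3 vertices and tw(G) ≥ 2. Hence tw(G) = 2 exactly.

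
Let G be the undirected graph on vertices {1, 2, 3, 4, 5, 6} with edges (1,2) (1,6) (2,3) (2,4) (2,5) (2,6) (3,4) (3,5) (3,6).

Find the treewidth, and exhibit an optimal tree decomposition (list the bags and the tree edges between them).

Treewidth 2.
Bags: B1 = {2, 3, 6}  B2 = {2, 3, 4}  B3 = {1, 2, 6}  B4 = {2, 3, 5}
Tree: B1–B2, B1–B3, B1–B4

Each bag holds 3 vertices, so the decomposition has width 2, which upper-bounds the treewidth. Conversely, {1, 2, 6} is a clique of size 3, and the vertices of any clique must share a bag in every tree decomposition; so some bag has ≥ 3 vertices and tw(G) ≥ 2. Combining the bounds, tw(G) = 2.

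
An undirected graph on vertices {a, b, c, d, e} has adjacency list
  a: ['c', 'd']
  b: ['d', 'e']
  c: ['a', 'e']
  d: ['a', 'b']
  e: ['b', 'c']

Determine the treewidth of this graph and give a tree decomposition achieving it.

Treewidth 2.
One such decomposition:
Bags: B1 = {b, d, e}  B2 = {c, d, e}  B3 = {a, c, d}
Tree: B1–B2, B2–B3

Each bag holds 3 vertices, so the decomposition has width 2, which upper-bounds the treewidth. The edges d–b–e–c–a–d form a cycle, so G is not a tree and its treewidth is at least 2. Hence tw(G) = 2 exactly.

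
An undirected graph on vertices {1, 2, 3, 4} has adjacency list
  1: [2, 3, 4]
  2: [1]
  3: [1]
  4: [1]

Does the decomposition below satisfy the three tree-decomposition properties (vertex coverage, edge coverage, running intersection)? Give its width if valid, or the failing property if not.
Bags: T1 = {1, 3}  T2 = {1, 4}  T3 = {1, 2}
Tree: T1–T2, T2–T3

Checking the three conditions: (i) the bags cover all of {1, 2, 3, 4}; (ii) for each edge, some bag contains both endpoints; (iii) the bags containing any fixed vertex form a subtree. All hold, so the decomposition is valid with width 2 − 1 = 1.

Yes; width 1.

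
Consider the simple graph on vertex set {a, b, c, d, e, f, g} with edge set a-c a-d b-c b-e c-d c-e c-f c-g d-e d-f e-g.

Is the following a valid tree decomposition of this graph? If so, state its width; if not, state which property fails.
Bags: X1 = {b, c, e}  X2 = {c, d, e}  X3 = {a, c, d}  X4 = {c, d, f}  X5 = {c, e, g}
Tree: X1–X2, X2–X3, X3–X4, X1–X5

Vertex coverage: the bags together contain {a, b, c, d, e, f, g}, the full vertex set. Edge coverage: each edge of G has both endpoints in at least one bag. Running intersection: for every vertex, the bags containing it form a connected subtree. All three properties hold, so this is a valid tree decomposition of width max|bag| − 1 = 2, and hence tw(G) ≤ 2.

Yes; width 2.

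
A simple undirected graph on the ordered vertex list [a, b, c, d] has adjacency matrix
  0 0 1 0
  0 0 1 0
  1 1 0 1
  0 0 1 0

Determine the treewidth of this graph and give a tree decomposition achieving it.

Treewidth 1.
Bags: B1 = {b, c}  B2 = {c, d}  B3 = {a, c}
Tree: B1–B2, B2–B3

Each bag holds 2 vertices, so the decomposition has width 1, which upper-bounds the treewidth. Any graph with an edge has treewidth ≥ 1, and G has the edge c–b. The upper and lower bounds meet at 1, so that is the treewidth.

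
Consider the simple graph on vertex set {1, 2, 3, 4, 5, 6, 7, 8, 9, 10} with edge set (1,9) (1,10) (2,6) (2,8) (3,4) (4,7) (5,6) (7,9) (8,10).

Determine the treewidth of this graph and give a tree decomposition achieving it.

Every bag has size at most 2, so the width is 2 − 1 = 1 and tw(G) ≤ 1. Any graph with an edge has treewidth ≥ 1, and G has the edge 5–6. Combining the bounds, tw(G) = 1.

Treewidth 1.
Bags: B1 = {5, 6}  B2 = {2, 6}  B3 = {2, 8}  B4 = {8, 10}  B5 = {1, 10}  B6 = {1, 9}  B7 = {7, 9}  B8 = {4, 7}  B9 = {3, 4}
Tree: B1–B2, B2–B3, B3–B4, B4–B5, B5–B6, B6–B7, B7–B8, B8–B9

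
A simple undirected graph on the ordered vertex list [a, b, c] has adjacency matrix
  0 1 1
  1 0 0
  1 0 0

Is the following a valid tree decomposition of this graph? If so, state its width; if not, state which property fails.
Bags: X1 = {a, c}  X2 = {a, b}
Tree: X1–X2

Checking the three conditions: (i) the bags cover all of {a, b, c}; (ii) for each edge, some bag contains both endpoints; (iii) the bags containing any fixed vertex form a subtree. All hold, so the decomposition is valid with width 2 − 1 = 1.

Yes; width 1.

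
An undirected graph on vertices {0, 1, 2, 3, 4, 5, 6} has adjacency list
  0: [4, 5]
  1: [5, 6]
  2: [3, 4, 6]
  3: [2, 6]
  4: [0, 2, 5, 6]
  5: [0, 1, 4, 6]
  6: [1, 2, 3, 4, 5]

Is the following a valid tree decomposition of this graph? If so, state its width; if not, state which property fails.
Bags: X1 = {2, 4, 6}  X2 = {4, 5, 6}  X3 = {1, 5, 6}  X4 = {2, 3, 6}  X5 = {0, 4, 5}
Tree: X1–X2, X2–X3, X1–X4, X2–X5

Vertex coverage: the bags together contain {0, 1, 2, 3, 4, 5, 6}, the full vertex set. Edge coverage: each edge of G has both endpoints in at least one bag. Running intersection: for every vertex, the bags containing it form a connected subtree. All three properties hold, so this is a valid tree decomposition of width max|bag| − 1 = 2, and hence tw(G) ≤ 2.

Yes; width 2.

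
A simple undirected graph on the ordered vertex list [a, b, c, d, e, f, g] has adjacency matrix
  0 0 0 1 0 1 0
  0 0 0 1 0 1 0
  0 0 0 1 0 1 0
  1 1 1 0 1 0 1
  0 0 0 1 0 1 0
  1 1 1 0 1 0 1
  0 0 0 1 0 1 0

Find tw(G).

2

A width-2 tree decomposition is:
Bags: B1 = {d, f, g}  B2 = {c, d, f}  B3 = {d, e, f}  B4 = {b, d, f}  B5 = {a, d, f}
Tree: B1–B2, B2–B3, B3–B4, B4–B5
Every bag has size at most 3, so the width is 3 − 1 = 2 and tw(G) ≤ 2. Since f–g–d–c–f is a cycle in G, G is not acyclic. Forests are exactly the graphs of treewidth ≤ 1, so tw(G) ≥ 2. Therefore the treewidth is 2.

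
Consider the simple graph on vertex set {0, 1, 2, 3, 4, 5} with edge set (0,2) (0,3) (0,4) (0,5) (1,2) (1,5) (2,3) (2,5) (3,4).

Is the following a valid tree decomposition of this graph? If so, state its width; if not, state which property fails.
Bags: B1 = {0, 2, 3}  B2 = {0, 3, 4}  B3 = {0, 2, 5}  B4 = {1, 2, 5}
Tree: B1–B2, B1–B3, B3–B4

Yes; width 2.

Vertex coverage: the bags together contain {0, 1, 2, 3, 4, 5}, the full vertex set. Edge coverage: each edge of G has both endpoints in at least one bag. Running intersection: for every vertex, the bags containing it form a connected subtree. All three properties hold, so this is a valid tree decomposition of width max|bag| − 1 = 2, and hence tw(G) ≤ 2.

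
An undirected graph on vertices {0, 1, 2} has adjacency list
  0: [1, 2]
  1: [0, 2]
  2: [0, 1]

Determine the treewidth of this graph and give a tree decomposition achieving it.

A single bag containing all 3 vertices is trivially a valid decomposition of width 2. On the other hand G contains the 3-clique {0, 1, 2}. A clique must lie in a single bag of any decomposition, so no decomposition can have width below 2. Combining the bounds, tw(G) = 2.

Treewidth 2.
Bags: B1 = {0, 1, 2}
Tree: (single bag)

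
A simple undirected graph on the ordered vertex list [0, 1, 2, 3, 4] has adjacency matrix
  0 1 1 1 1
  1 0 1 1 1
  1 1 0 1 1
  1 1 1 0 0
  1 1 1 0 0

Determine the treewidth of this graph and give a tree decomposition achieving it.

Treewidth 3.
One such decomposition:
Bags: B1 = {0, 1, 2, 3}  B2 = {0, 1, 2, 4}
Tree: B1–B2

Each bag holds 4 vertices, so the decomposition has width 3, which upper-bounds the treewidth. For the lower bound, the 4 vertices {0, 1, 2, 3} are pairwise adjacent, and any tree decomposition puts a clique entirely inside one bag — forcing width ≥ 3. The upper and lower bounds meet at 3, so that is the treewidth.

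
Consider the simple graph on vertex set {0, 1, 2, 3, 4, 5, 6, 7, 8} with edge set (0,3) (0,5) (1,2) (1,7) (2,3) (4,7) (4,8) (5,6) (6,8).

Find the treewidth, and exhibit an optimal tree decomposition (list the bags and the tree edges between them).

Treewidth 2.
One such decomposition:
Bags: B1 = {1, 2, 3}  B2 = {1, 3, 7}  B3 = {3, 4, 7}  B4 = {3, 4, 8}  B5 = {3, 6, 8}  B6 = {3, 5, 6}  B7 = {0, 3, 5}
Tree: B1–B2, B2–B3, B3–B4, B4–B5, B5–B6, B6–B7

The largest bag has 3 vertices, giving width 2; this decomposition certifies tw(G) ≤ 2. For the lower bound, G contains the cycle 3–2–1–7–4–8–6–5–0–3, so G is not a forest; only forests have treewidth ≤ 1, hence tw(G) ≥ 2. Combining the bounds, tw(G) = 2.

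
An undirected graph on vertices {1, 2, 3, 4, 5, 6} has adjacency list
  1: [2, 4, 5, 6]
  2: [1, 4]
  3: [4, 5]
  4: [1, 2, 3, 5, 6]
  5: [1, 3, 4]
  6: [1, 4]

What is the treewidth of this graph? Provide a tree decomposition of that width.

The largest bag has 3 vertices, giving width 2; this decomposition certifies tw(G) ≤ 2. On the other hand G contains the 3-clique {1, 2, 4}. A clique must lie in a single bag of any decomposition, so no decomposition can have width below 2. Hence tw(G) = 2 exactly.

Treewidth 2.
One optimal decomposition is:
Bags: B1 = {1, 2, 4}  B2 = {1, 4, 6}  B3 = {1, 4, 5}  B4 = {3, 4, 5}
Tree: B1–B2, B1–B3, B3–B4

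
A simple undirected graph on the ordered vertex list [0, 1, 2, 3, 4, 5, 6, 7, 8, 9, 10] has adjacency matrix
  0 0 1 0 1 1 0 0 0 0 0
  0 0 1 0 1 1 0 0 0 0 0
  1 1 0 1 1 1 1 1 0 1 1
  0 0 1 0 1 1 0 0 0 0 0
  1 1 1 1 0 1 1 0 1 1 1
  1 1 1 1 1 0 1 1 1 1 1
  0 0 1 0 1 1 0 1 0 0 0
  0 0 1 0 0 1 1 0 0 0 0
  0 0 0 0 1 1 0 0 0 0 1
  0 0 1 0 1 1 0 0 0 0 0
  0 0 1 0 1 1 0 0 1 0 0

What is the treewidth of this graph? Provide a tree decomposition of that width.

Each bag holds 4 vertices, so the decomposition has width 3, which upper-bounds the treewidth. For the lower bound, the 4 vertices {4, 5, 8, 10} are pairwise adjacent, and any tree decomposition puts a clique entirely inside one bag — forcing width ≥ 3. Therefore the treewidth is 3.

Treewidth 3.
Bags: B1 = {0, 2, 4, 5}  B2 = {2, 4, 5, 9}  B3 = {2, 4, 5, 10}  B4 = {4, 5, 8, 10}  B5 = {2, 4, 5, 6}  B6 = {2, 5, 6, 7}  B7 = {2, 3, 4, 5}  B8 = {1, 2, 4, 5}
Tree: B1–B2, B2–B3, B3–B4, B1–B5, B5–B6, B5–B7, B7–B8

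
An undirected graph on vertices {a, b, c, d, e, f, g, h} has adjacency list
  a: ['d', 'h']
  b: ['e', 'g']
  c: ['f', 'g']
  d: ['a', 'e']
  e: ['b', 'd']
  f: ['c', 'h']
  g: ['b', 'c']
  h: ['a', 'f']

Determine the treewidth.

A width-2 tree decomposition is:
Bags: B1 = {b, d, e}  B2 = {a, b, d}  B3 = {a, b, h}  B4 = {b, f, h}  B5 = {b, c, f}  B6 = {b, c, g}
Tree: B1–B2, B2–B3, B3–B4, B4–B5, B5–B6
Each bag holds 3 vertices, so the decomposition has width 2, which upper-bounds the treewidth. Since b–e–d–a–h–f–c–g–b is a cycle in G, G is not acyclic. Forests are exactly the graphs of treewidth ≤ 1, so tw(G) ≥ 2. The upper and lower bounds meet at 2, so that is the treewidth.

2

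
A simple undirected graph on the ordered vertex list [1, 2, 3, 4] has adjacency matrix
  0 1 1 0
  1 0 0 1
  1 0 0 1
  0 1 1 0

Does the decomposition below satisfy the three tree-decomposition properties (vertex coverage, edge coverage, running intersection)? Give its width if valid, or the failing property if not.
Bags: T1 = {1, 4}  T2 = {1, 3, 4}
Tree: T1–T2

A tree decomposition must satisfy three properties: every vertex lies in some bag; for every edge, both endpoints lie together in some bag; and for every vertex, the bags containing it form a connected subtree. Here vertex 2 appears in no bag, so the decomposition is invalid.

No — vertex 2 appears in no bag.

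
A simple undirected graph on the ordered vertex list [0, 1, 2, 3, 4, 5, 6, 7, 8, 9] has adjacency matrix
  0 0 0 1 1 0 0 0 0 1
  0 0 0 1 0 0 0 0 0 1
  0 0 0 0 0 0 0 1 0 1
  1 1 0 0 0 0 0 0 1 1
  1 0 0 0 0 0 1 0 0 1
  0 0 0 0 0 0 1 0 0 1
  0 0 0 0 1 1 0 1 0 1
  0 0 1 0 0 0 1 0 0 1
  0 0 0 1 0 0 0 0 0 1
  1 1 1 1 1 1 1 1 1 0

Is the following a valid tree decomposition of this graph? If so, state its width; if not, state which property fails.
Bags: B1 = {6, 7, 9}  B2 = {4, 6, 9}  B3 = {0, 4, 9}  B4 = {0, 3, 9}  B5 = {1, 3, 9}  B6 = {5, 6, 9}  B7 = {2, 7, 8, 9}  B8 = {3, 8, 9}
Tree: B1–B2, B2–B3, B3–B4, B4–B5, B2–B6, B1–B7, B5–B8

No — bags containing vertex 8 are not connected in the tree.

A tree decomposition must satisfy three properties: every vertex lies in some bag; for every edge, both endpoints lie together in some bag; and for every vertex, the bags containing it form a connected subtree. Here bags containing vertex 8 are not connected in the tree, so the decomposition is invalid.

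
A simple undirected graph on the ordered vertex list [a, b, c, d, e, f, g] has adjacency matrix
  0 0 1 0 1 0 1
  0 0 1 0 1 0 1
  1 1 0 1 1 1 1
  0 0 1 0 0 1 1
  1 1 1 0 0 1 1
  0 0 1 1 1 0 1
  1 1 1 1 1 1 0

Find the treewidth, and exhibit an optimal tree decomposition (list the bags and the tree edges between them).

The largest bag has 4 vertices, giving width 3; this decomposition certifies tw(G) ≤ 3. On the other hand G contains the 4-clique {c, d, f, g}. A clique must lie in a single bag of any decomposition, so no decomposition can have width below 3. Combining the bounds, tw(G) = 3.

Treewidth 3.
One such decomposition:
Bags: B1 = {b, c, e, g}  B2 = {c, e, f, g}  B3 = {a, c, e, g}  B4 = {c, d, f, g}
Tree: B1–B2, B1–B3, B2–B4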